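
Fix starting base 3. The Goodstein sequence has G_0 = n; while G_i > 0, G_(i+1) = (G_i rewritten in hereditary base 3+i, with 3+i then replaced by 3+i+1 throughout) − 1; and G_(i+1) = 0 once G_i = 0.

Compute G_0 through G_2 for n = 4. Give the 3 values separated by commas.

4, 4, 4

G_0=4  [base 3] 3 + 1  →[3↦4]→  4 + 1 = 5  −1 ⇒ G_1=4
G_1=4  [base 4] 4  →[4↦5]→  5 = 5  −1 ⇒ G_2=4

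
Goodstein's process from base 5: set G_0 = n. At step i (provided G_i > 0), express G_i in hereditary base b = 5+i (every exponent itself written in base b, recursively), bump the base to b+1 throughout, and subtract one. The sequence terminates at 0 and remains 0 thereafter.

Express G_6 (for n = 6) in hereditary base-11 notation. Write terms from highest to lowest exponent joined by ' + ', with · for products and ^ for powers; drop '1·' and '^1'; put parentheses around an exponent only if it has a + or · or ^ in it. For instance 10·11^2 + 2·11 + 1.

2

step 0: 6 = 5 + 1; sub 6 for 5: 6 + 1; = 7; G_1 = 7−1 = 6
step 1: 6 = 6; sub 7 for 6: 7; = 7; G_2 = 7−1 = 6
step 2: 6 = 6; sub 8 for 7: 6; = 6; G_3 = 6−1 = 5
step 3: 5 = 5; sub 9 for 8: 5; = 5; G_4 = 5−1 = 4
step 4: 4 = 4; sub 10 for 9: 4; = 4; G_5 = 4−1 = 3
step 5: 3 = 3; sub 11 for 10: 3; = 3; G_6 = 3−1 = 2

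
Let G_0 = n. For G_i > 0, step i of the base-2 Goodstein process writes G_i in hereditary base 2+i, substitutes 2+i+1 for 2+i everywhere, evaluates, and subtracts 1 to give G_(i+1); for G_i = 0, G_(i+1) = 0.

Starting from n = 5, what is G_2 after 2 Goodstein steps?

G_0=5  [base 2] 2^2 + 1  →[2↦3]→  3^3 + 1 = 28  −1 ⇒ G_1=27
G_1=27  [base 3] 3^3  →[3↦4]→  4^4 = 256  −1 ⇒ G_2=255
G_2=255  [base 4] 3·4^3 + 3·4^2 + 3·4 + 3  →[4↦5]→  3·5^3 + 3·5^2 + 3·5 + 3 = 468  −1 ⇒ G_3=467

255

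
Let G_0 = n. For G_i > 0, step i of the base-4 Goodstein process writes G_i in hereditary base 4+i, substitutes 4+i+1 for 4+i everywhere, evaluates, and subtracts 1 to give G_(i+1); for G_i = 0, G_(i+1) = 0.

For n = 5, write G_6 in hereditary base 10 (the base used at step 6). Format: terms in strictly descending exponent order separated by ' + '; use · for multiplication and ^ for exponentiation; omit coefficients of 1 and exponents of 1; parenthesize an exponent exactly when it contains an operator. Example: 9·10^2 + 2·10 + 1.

1

(0) 5|_4 = 4 + 1 ↦ 5 + 1|_5 = 6 ⇒ 5
(1) 5|_5 = 5 ↦ 6|_6 = 6 ⇒ 5
(2) 5|_6 = 5 ↦ 5|_7 = 5 ⇒ 4
(3) 4|_7 = 4 ↦ 4|_8 = 4 ⇒ 3
(4) 3|_8 = 3 ↦ 3|_9 = 3 ⇒ 2
(5) 2|_9 = 2 ↦ 2|_10 = 2 ⇒ 1
(6) 1|_10 = 1 ↦ 1|_11 = 1 ⇒ 0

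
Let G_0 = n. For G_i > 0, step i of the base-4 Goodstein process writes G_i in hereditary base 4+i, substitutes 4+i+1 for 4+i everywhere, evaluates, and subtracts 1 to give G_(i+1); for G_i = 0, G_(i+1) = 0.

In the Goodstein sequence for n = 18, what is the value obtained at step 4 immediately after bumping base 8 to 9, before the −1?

59

i=0: 18 = 4^2 + 2 (b=4); 4→5: 5^2 + 2 = 27; 27−1 = 26
i=1: 26 = 5^2 + 1 (b=5); 5→6: 6^2 + 1 = 37; 37−1 = 36
i=2: 36 = 6^2 (b=6); 6→7: 7^2 = 49; 49−1 = 48
i=3: 48 = 6·7 + 6 (b=7); 7→8: 6·8 + 6 = 54; 54−1 = 53
i=4: 53 = 6·8 + 5 (b=8); 8→9: 6·9 + 5 = 59; 59−1 = 58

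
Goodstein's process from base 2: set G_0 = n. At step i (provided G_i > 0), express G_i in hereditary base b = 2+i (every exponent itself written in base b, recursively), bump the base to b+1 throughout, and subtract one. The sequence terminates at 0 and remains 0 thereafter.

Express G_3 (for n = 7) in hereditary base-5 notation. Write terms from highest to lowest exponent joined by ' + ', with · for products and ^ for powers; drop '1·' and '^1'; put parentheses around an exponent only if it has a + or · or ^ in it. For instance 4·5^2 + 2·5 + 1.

step 0: 7 = 2^2 + 2 + 1; sub 3 for 2: 3^3 + 3 + 1; = 31; G_1 = 31−1 = 30
step 1: 30 = 3^3 + 3; sub 4 for 3: 4^4 + 4; = 260; G_2 = 260−1 = 259
step 2: 259 = 4^4 + 3; sub 5 for 4: 5^5 + 3; = 3128; G_3 = 3128−1 = 3127
step 3: 3127 = 5^5 + 2; sub 6 for 5: 6^6 + 2; = 46658; G_4 = 46658−1 = 46657

5^5 + 2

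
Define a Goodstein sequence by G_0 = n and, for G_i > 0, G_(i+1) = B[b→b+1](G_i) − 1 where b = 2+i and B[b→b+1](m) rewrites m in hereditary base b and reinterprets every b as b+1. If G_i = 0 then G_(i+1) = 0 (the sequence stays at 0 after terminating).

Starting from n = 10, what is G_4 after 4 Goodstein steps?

i=0: 10 = 2^(2 + 1) + 2 (b=2); 2→3: 3^(3 + 1) + 3 = 84; 84−1 = 83
i=1: 83 = 3^(3 + 1) + 2 (b=3); 3→4: 4^(4 + 1) + 2 = 1026; 1026−1 = 1025
i=2: 1025 = 4^(4 + 1) + 1 (b=4); 4→5: 5^(5 + 1) + 1 = 15626; 15626−1 = 15625
i=3: 15625 = 5^(5 + 1) (b=5); 5→6: 6^(6 + 1) = 279936; 279936−1 = 279935

279935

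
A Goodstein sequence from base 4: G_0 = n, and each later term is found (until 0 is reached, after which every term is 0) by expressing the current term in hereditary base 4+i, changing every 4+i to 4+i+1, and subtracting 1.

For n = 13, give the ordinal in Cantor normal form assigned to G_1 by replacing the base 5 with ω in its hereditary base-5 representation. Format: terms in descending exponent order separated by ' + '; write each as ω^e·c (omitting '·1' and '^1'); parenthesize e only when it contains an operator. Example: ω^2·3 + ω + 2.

i=0: 13 = 3·4 + 1 (b=4); 4→5: 3·5 + 1 = 16; 16−1 = 15
i=1: 15 = 3·5 (b=5); 5→6: 3·6 = 18; 18−1 = 17

ω·3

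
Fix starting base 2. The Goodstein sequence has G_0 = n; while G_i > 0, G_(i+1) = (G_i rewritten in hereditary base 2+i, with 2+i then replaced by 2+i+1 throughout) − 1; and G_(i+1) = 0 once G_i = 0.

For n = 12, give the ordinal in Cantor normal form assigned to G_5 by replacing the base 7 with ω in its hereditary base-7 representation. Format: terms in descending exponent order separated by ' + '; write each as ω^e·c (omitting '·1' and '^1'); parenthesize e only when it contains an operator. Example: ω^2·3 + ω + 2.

ω^(ω + 1) + ω^2·2 + ω + 4

(0) 12|_2 = 2^(2 + 1) + 2^2 ↦ 3^(3 + 1) + 3^3|_3 = 108 ⇒ 107
(1) 107|_3 = 3^(3 + 1) + 2·3^2 + 2·3 + 2 ↦ 4^(4 + 1) + 2·4^2 + 2·4 + 2|_4 = 1066 ⇒ 1065
(2) 1065|_4 = 4^(4 + 1) + 2·4^2 + 2·4 + 1 ↦ 5^(5 + 1) + 2·5^2 + 2·5 + 1|_5 = 15686 ⇒ 15685
(3) 15685|_5 = 5^(5 + 1) + 2·5^2 + 2·5 ↦ 6^(6 + 1) + 2·6^2 + 2·6|_6 = 280020 ⇒ 280019
(4) 280019|_6 = 6^(6 + 1) + 2·6^2 + 6 + 5 ↦ 7^(7 + 1) + 2·7^2 + 7 + 5|_7 = 5764911 ⇒ 5764910
(5) 5764910|_7 = 7^(7 + 1) + 2·7^2 + 7 + 4 ↦ 8^(8 + 1) + 2·8^2 + 8 + 4|_8 = 134217868 ⇒ 134217867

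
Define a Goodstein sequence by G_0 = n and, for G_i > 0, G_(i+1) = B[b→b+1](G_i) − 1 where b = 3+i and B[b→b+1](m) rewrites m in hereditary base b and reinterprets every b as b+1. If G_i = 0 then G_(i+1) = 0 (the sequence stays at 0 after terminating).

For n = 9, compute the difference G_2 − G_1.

2

9 —HB3→ 3^2 —bump→ 4^2 = 16 —(−1)→ 15
15 —HB4→ 3·4 + 3 —bump→ 3·5 + 3 = 18 —(−1)→ 17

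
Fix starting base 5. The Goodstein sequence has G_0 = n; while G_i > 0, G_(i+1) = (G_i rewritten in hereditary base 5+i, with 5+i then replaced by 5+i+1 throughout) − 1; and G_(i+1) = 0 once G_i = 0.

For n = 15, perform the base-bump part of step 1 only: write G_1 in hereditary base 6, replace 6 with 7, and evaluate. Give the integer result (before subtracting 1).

19

G_0 = 15. HB_5(15) = 3·5. Bump = 18. G_1 = 17.
G_1 = 17. HB_6(17) = 2·6 + 5. Bump = 19. G_2 = 18.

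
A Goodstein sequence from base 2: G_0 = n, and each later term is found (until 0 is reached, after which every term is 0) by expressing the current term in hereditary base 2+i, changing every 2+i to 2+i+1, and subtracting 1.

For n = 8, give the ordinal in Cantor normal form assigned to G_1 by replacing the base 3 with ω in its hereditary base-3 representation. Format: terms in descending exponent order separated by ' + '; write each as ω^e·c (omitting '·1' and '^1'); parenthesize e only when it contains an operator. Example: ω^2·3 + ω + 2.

8 —HB2→ 2^(2 + 1) —bump→ 3^(3 + 1) = 81 —(−1)→ 80
80 —HB3→ 2·3^3 + 2·3^2 + 2·3 + 2 —bump→ 2·4^4 + 2·4^2 + 2·4 + 2 = 554 —(−1)→ 553

ω^ω·2 + ω^2·2 + ω·2 + 2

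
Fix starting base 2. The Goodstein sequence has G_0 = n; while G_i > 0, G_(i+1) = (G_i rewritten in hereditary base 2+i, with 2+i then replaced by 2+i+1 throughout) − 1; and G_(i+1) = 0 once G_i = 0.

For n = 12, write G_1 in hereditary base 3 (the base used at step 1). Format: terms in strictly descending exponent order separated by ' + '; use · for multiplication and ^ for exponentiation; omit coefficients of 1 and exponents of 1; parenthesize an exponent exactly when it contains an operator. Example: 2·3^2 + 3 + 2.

3^(3 + 1) + 2·3^2 + 2·3 + 2

12 —HB2→ 2^(2 + 1) + 2^2 —bump→ 3^(3 + 1) + 3^3 = 108 —(−1)→ 107
107 —HB3→ 3^(3 + 1) + 2·3^2 + 2·3 + 2 —bump→ 4^(4 + 1) + 2·4^2 + 2·4 + 2 = 1066 —(−1)→ 1065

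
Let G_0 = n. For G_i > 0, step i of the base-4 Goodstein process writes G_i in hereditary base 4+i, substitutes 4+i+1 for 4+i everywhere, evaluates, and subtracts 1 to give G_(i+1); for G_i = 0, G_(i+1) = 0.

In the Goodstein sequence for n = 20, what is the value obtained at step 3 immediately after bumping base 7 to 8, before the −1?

66

G_0=20  [base 4] 4^2 + 4  →[4↦5]→  5^2 + 5 = 30  −1 ⇒ G_1=29
G_1=29  [base 5] 5^2 + 4  →[5↦6]→  6^2 + 4 = 40  −1 ⇒ G_2=39
G_2=39  [base 6] 6^2 + 3  →[6↦7]→  7^2 + 3 = 52  −1 ⇒ G_3=51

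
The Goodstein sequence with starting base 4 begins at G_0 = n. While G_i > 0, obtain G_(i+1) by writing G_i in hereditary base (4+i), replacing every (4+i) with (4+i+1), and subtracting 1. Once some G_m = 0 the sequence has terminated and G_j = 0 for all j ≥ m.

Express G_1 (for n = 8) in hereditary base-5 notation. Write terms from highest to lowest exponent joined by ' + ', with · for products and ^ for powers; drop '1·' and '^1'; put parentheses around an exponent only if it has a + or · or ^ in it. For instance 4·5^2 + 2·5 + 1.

5 + 4

[0] 8 ≡ 2·4 (base 4). Lift 5: 10. −1: 9.
[1] 9 ≡ 5 + 4 (base 5). Lift 6: 10. −1: 9.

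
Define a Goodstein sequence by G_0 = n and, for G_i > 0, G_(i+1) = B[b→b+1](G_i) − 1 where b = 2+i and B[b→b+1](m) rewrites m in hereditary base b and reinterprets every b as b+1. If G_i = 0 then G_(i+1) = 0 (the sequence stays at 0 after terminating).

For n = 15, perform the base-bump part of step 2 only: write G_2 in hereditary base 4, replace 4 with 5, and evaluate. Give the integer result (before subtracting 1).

(0) 15|_2 = 2^(2 + 1) + 2^2 + 2 + 1 ↦ 3^(3 + 1) + 3^3 + 3 + 1|_3 = 112 ⇒ 111
(1) 111|_3 = 3^(3 + 1) + 3^3 + 3 ↦ 4^(4 + 1) + 4^4 + 4|_4 = 1284 ⇒ 1283
(2) 1283|_4 = 4^(4 + 1) + 4^4 + 3 ↦ 5^(5 + 1) + 5^5 + 3|_5 = 18753 ⇒ 18752

18753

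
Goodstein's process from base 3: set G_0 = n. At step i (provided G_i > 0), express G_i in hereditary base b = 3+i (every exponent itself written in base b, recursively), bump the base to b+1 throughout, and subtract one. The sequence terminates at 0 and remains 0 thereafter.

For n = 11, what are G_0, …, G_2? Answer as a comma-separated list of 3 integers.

11, 17, 25

(0) 11|_3 = 3^2 + 2 ↦ 4^2 + 2|_4 = 18 ⇒ 17
(1) 17|_4 = 4^2 + 1 ↦ 5^2 + 1|_5 = 26 ⇒ 25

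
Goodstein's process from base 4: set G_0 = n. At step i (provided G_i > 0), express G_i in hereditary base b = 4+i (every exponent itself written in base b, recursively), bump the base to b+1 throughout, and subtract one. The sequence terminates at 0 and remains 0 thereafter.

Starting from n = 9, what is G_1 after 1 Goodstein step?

10

i=0: 9 = 2·4 + 1 (b=4); 4→5: 2·5 + 1 = 11; 11−1 = 10
i=1: 10 = 2·5 (b=5); 5→6: 2·6 = 12; 12−1 = 11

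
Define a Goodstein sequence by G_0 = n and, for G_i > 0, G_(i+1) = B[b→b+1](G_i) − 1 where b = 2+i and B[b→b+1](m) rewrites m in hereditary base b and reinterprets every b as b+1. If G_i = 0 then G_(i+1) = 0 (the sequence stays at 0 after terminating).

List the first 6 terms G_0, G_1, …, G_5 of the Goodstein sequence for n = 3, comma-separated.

3, 3, 3, 2, 1, 0

3 —HB2→ 2 + 1 —bump→ 3 + 1 = 4 —(−1)→ 3
3 —HB3→ 3 —bump→ 4 = 4 —(−1)→ 3
3 —HB4→ 3 —bump→ 3 = 3 —(−1)→ 2
2 —HB5→ 2 —bump→ 2 = 2 —(−1)→ 1
1 —HB6→ 1 —bump→ 1 = 1 —(−1)→ 0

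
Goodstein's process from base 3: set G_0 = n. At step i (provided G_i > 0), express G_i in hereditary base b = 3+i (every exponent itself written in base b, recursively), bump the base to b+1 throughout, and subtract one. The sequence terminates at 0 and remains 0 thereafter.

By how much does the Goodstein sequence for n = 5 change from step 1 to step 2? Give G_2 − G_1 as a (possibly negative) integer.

0

[0] 5 ≡ 3 + 2 (base 3). Lift 4: 6. −1: 5.
[1] 5 ≡ 4 + 1 (base 4). Lift 5: 6. −1: 5.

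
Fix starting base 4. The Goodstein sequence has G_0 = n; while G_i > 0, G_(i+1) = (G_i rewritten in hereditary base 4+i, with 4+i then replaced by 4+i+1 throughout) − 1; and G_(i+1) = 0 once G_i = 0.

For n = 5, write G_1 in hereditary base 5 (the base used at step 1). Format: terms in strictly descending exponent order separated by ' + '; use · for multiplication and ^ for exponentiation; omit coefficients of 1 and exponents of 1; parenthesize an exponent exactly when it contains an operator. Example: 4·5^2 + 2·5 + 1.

step 0: 5 = 4 + 1; sub 5 for 4: 5 + 1; = 6; G_1 = 6−1 = 5
step 1: 5 = 5; sub 6 for 5: 6; = 6; G_2 = 6−1 = 5

5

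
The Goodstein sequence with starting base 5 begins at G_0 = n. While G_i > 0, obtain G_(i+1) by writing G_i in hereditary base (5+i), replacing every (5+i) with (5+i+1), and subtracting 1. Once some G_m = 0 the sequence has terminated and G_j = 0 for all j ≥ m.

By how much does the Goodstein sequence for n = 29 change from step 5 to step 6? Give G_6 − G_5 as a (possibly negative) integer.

G_0=29  [base 5] 5^2 + 4  →[5↦6]→  6^2 + 4 = 40  −1 ⇒ G_1=39
G_1=39  [base 6] 6^2 + 3  →[6↦7]→  7^2 + 3 = 52  −1 ⇒ G_2=51
G_2=51  [base 7] 7^2 + 2  →[7↦8]→  8^2 + 2 = 66  −1 ⇒ G_3=65
G_3=65  [base 8] 8^2 + 1  →[8↦9]→  9^2 + 1 = 82  −1 ⇒ G_4=81
G_4=81  [base 9] 9^2  →[9↦10]→  10^2 = 100  −1 ⇒ G_5=99
G_5=99  [base 10] 9·10 + 9  →[10↦11]→  9·11 + 9 = 108  −1 ⇒ G_6=107

8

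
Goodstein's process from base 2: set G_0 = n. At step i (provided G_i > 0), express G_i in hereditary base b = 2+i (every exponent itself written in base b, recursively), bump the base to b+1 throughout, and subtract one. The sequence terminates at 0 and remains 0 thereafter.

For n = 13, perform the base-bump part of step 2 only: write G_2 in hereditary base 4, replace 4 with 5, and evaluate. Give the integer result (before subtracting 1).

16093

base 2: 13 = 2^(2 + 1) + 2^2 + 1; at 3: 3^(3 + 1) + 3^3 + 1 = 109; next = 108
base 3: 108 = 3^(3 + 1) + 3^3; at 4: 4^(4 + 1) + 4^4 = 1280; next = 1279
base 4: 1279 = 4^(4 + 1) + 3·4^3 + 3·4^2 + 3·4 + 3; at 5: 5^(5 + 1) + 3·5^3 + 3·5^2 + 3·5 + 3 = 16093; next = 16092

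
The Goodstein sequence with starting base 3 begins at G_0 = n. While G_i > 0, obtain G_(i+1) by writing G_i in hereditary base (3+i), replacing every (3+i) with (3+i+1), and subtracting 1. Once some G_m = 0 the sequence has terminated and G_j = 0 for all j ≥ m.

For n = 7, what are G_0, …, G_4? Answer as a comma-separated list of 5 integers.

step 0: 7 = 2·3 + 1; sub 4 for 3: 2·4 + 1; = 9; G_1 = 9−1 = 8
step 1: 8 = 2·4; sub 5 for 4: 2·5; = 10; G_2 = 10−1 = 9
step 2: 9 = 5 + 4; sub 6 for 5: 6 + 4; = 10; G_3 = 10−1 = 9
step 3: 9 = 6 + 3; sub 7 for 6: 7 + 3; = 10; G_4 = 10−1 = 9

7, 8, 9, 9, 9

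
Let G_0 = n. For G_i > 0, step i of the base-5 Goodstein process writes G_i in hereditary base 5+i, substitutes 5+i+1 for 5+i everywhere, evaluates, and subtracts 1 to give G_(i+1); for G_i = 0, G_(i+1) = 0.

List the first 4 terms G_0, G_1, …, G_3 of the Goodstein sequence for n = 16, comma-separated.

[0] 16 ≡ 3·5 + 1 (base 5). Lift 6: 19. −1: 18.
[1] 18 ≡ 3·6 (base 6). Lift 7: 21. −1: 20.
[2] 20 ≡ 2·7 + 6 (base 7). Lift 8: 22. −1: 21.

16, 18, 20, 21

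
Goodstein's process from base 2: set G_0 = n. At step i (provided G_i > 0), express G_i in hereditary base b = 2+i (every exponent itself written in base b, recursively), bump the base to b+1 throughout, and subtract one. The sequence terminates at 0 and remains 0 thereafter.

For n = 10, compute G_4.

279935

G_0 = 10. HB_2(10) = 2^(2 + 1) + 2. Bump = 84. G_1 = 83.
G_1 = 83. HB_3(83) = 3^(3 + 1) + 2. Bump = 1026. G_2 = 1025.
G_2 = 1025. HB_4(1025) = 4^(4 + 1) + 1. Bump = 15626. G_3 = 15625.
G_3 = 15625. HB_5(15625) = 5^(5 + 1). Bump = 279936. G_4 = 279935.
G_4 = 279935. HB_6(279935) = 5·6^6 + 5·6^5 + 5·6^4 + 5·6^3 + 5·6^2 + 5·6 + 5. Bump = 4215755. G_5 = 4215754.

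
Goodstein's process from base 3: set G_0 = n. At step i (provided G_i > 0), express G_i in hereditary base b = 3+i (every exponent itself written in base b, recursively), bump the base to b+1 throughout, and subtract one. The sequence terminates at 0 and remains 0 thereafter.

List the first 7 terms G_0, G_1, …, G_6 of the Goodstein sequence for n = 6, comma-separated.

base 3: 6 = 2·3; at 4: 2·4 = 8; next = 7
base 4: 7 = 4 + 3; at 5: 5 + 3 = 8; next = 7
base 5: 7 = 5 + 2; at 6: 6 + 2 = 8; next = 7
base 6: 7 = 6 + 1; at 7: 7 + 1 = 8; next = 7
base 7: 7 = 7; at 8: 8 = 8; next = 7
base 8: 7 = 7; at 9: 7 = 7; next = 6

6, 7, 7, 7, 7, 7, 6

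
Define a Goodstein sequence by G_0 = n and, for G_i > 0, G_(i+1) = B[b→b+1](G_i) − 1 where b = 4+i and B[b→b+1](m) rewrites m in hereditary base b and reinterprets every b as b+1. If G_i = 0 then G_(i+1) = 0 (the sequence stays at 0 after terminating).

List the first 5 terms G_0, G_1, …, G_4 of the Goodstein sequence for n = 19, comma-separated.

19, 27, 37, 49, 63

19 —HB4→ 4^2 + 3 —bump→ 5^2 + 3 = 28 —(−1)→ 27
27 —HB5→ 5^2 + 2 —bump→ 6^2 + 2 = 38 —(−1)→ 37
37 —HB6→ 6^2 + 1 —bump→ 7^2 + 1 = 50 —(−1)→ 49
49 —HB7→ 7^2 —bump→ 8^2 = 64 —(−1)→ 63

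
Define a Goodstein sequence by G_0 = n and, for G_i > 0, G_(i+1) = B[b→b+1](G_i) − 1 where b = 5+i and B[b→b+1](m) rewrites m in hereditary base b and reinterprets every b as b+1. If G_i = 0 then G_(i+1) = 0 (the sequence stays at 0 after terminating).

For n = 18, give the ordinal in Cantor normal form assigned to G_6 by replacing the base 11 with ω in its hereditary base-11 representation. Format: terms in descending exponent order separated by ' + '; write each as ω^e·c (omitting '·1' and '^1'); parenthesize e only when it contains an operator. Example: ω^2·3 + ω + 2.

ω·2 + 6

[0] 18 ≡ 3·5 + 3 (base 5). Lift 6: 21. −1: 20.
[1] 20 ≡ 3·6 + 2 (base 6). Lift 7: 23. −1: 22.
[2] 22 ≡ 3·7 + 1 (base 7). Lift 8: 25. −1: 24.
[3] 24 ≡ 3·8 (base 8). Lift 9: 27. −1: 26.
[4] 26 ≡ 2·9 + 8 (base 9). Lift 10: 28. −1: 27.
[5] 27 ≡ 2·10 + 7 (base 10). Lift 11: 29. −1: 28.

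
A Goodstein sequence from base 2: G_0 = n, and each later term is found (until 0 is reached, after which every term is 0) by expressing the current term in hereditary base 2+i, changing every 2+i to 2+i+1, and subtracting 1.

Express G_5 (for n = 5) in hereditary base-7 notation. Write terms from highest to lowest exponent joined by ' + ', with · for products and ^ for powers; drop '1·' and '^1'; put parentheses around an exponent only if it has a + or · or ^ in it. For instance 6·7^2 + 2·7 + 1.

[0] 5 ≡ 2^2 + 1 (base 2). Lift 3: 28. −1: 27.
[1] 27 ≡ 3^3 (base 3). Lift 4: 256. −1: 255.
[2] 255 ≡ 3·4^3 + 3·4^2 + 3·4 + 3 (base 4). Lift 5: 468. −1: 467.
[3] 467 ≡ 3·5^3 + 3·5^2 + 3·5 + 2 (base 5). Lift 6: 776. −1: 775.
[4] 775 ≡ 3·6^3 + 3·6^2 + 3·6 + 1 (base 6). Lift 7: 1198. −1: 1197.

3·7^3 + 3·7^2 + 3·7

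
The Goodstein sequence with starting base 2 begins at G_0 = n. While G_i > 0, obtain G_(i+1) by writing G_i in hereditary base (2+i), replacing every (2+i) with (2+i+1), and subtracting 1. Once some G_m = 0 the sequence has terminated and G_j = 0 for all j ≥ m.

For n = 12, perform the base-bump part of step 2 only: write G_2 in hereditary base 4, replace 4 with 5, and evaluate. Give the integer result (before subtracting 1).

15686

[0] 12 ≡ 2^(2 + 1) + 2^2 (base 2). Lift 3: 108. −1: 107.
[1] 107 ≡ 3^(3 + 1) + 2·3^2 + 2·3 + 2 (base 3). Lift 4: 1066. −1: 1065.
[2] 1065 ≡ 4^(4 + 1) + 2·4^2 + 2·4 + 1 (base 4). Lift 5: 15686. −1: 15685.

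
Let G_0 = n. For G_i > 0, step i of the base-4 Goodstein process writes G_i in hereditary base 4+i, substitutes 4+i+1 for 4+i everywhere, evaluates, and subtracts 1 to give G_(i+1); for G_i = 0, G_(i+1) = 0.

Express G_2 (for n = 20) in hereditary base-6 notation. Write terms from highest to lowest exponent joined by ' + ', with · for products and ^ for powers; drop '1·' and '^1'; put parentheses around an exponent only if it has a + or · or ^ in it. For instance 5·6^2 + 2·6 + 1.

i=0: 20 = 4^2 + 4 (b=4); 4→5: 5^2 + 5 = 30; 30−1 = 29
i=1: 29 = 5^2 + 4 (b=5); 5→6: 6^2 + 4 = 40; 40−1 = 39

6^2 + 3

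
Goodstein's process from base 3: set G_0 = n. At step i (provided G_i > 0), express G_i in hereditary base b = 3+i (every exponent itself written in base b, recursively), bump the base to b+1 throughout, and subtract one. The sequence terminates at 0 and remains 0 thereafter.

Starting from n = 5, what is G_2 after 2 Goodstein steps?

5

G_0=5  [base 3] 3 + 2  →[3↦4]→  4 + 2 = 6  −1 ⇒ G_1=5
G_1=5  [base 4] 4 + 1  →[4↦5]→  5 + 1 = 6  −1 ⇒ G_2=5
G_2=5  [base 5] 5  →[5↦6]→  6 = 6  −1 ⇒ G_3=5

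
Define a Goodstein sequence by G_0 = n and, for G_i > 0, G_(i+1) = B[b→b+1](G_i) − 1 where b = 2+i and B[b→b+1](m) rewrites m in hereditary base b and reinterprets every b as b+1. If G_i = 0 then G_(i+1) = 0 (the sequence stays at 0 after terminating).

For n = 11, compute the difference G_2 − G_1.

943

step 0: 11 = 2^(2 + 1) + 2 + 1; sub 3 for 2: 3^(3 + 1) + 3 + 1; = 85; G_1 = 85−1 = 84
step 1: 84 = 3^(3 + 1) + 3; sub 4 for 3: 4^(4 + 1) + 4; = 1028; G_2 = 1028−1 = 1027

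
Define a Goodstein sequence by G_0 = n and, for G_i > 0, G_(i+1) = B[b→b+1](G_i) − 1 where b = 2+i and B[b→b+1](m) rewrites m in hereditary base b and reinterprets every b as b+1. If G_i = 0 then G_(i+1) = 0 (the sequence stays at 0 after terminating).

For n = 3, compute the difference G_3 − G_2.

-1

G_0=3  [base 2] 2 + 1  →[2↦3]→  3 + 1 = 4  −1 ⇒ G_1=3
G_1=3  [base 3] 3  →[3↦4]→  4 = 4  −1 ⇒ G_2=3
G_2=3  [base 4] 3  →[4↦5]→  3 = 3  −1 ⇒ G_3=2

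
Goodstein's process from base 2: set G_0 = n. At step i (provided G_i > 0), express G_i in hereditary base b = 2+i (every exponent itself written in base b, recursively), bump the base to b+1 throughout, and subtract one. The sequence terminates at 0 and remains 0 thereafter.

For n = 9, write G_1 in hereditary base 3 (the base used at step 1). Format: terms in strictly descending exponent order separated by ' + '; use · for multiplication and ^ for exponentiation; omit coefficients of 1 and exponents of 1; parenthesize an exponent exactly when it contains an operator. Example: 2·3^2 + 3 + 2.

G_0 = 9. HB_2(9) = 2^(2 + 1) + 1. Bump = 82. G_1 = 81.
G_1 = 81. HB_3(81) = 3^(3 + 1). Bump = 1024. G_2 = 1023.

3^(3 + 1)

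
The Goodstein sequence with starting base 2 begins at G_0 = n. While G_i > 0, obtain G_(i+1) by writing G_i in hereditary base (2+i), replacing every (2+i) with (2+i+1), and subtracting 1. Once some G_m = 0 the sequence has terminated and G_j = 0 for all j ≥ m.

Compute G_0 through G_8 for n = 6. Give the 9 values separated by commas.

6, 29, 257, 3125, 46655, 98039, 187243, 332147, 555551

[0] 6 ≡ 2^2 + 2 (base 2). Lift 3: 30. −1: 29.
[1] 29 ≡ 3^3 + 2 (base 3). Lift 4: 258. −1: 257.
[2] 257 ≡ 4^4 + 1 (base 4). Lift 5: 3126. −1: 3125.
[3] 3125 ≡ 5^5 (base 5). Lift 6: 46656. −1: 46655.
[4] 46655 ≡ 5·6^5 + 5·6^4 + 5·6^3 + 5·6^2 + 5·6 + 5 (base 6). Lift 7: 98040. −1: 98039.
[5] 98039 ≡ 5·7^5 + 5·7^4 + 5·7^3 + 5·7^2 + 5·7 + 4 (base 7). Lift 8: 187244. −1: 187243.
[6] 187243 ≡ 5·8^5 + 5·8^4 + 5·8^3 + 5·8^2 + 5·8 + 3 (base 8). Lift 9: 332148. −1: 332147.
[7] 332147 ≡ 5·9^5 + 5·9^4 + 5·9^3 + 5·9^2 + 5·9 + 2 (base 9). Lift 10: 555552. −1: 555551.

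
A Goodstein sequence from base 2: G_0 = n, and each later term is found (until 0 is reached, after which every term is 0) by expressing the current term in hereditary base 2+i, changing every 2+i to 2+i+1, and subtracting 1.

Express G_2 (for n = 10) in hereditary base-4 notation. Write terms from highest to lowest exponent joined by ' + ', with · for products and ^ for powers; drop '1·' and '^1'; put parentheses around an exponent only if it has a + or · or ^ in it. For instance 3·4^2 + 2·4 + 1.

4^(4 + 1) + 1

G_0 = 10. HB_2(10) = 2^(2 + 1) + 2. Bump = 84. G_1 = 83.
G_1 = 83. HB_3(83) = 3^(3 + 1) + 2. Bump = 1026. G_2 = 1025.
G_2 = 1025. HB_4(1025) = 4^(4 + 1) + 1. Bump = 15626. G_3 = 15625.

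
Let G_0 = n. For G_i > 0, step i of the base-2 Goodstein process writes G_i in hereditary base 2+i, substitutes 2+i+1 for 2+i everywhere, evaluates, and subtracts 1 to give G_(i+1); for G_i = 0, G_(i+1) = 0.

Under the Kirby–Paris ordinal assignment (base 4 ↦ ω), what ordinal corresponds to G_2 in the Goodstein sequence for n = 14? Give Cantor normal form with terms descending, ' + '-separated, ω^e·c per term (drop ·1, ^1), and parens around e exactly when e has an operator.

ω^(ω + 1) + ω^ω + 1

step 0: 14 = 2^(2 + 1) + 2^2 + 2; sub 3 for 2: 3^(3 + 1) + 3^3 + 3; = 111; G_1 = 111−1 = 110
step 1: 110 = 3^(3 + 1) + 3^3 + 2; sub 4 for 3: 4^(4 + 1) + 4^4 + 2; = 1282; G_2 = 1282−1 = 1281
step 2: 1281 = 4^(4 + 1) + 4^4 + 1; sub 5 for 4: 5^(5 + 1) + 5^5 + 1; = 18751; G_3 = 18751−1 = 18750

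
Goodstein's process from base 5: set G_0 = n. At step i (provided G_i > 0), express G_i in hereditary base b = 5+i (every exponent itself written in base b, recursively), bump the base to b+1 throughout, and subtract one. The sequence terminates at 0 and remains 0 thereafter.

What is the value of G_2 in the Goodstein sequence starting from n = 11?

[0] 11 ≡ 2·5 + 1 (base 5). Lift 6: 13. −1: 12.
[1] 12 ≡ 2·6 (base 6). Lift 7: 14. −1: 13.
[2] 13 ≡ 7 + 6 (base 7). Lift 8: 14. −1: 13.

13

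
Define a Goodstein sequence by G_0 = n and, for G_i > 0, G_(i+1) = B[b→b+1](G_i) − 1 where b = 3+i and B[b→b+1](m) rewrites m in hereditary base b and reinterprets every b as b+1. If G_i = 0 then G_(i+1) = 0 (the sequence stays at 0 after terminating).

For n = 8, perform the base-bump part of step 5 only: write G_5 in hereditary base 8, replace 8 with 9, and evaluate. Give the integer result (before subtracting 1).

12

[0] 8 ≡ 2·3 + 2 (base 3). Lift 4: 10. −1: 9.
[1] 9 ≡ 2·4 + 1 (base 4). Lift 5: 11. −1: 10.
[2] 10 ≡ 2·5 (base 5). Lift 6: 12. −1: 11.
[3] 11 ≡ 6 + 5 (base 6). Lift 7: 12. −1: 11.
[4] 11 ≡ 7 + 4 (base 7). Lift 8: 12. −1: 11.
[5] 11 ≡ 8 + 3 (base 8). Lift 9: 12. −1: 11.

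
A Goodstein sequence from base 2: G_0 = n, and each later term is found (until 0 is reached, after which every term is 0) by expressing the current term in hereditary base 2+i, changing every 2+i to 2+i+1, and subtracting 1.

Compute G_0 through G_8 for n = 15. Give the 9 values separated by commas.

15 —HB2→ 2^(2 + 1) + 2^2 + 2 + 1 —bump→ 3^(3 + 1) + 3^3 + 3 + 1 = 112 —(−1)→ 111
111 —HB3→ 3^(3 + 1) + 3^3 + 3 —bump→ 4^(4 + 1) + 4^4 + 4 = 1284 —(−1)→ 1283
1283 —HB4→ 4^(4 + 1) + 4^4 + 3 —bump→ 5^(5 + 1) + 5^5 + 3 = 18753 —(−1)→ 18752
18752 —HB5→ 5^(5 + 1) + 5^5 + 2 —bump→ 6^(6 + 1) + 6^6 + 2 = 326594 —(−1)→ 326593
326593 —HB6→ 6^(6 + 1) + 6^6 + 1 —bump→ 7^(7 + 1) + 7^7 + 1 = 6588345 —(−1)→ 6588344
6588344 —HB7→ 7^(7 + 1) + 7^7 —bump→ 8^(8 + 1) + 8^8 = 150994944 —(−1)→ 150994943
150994943 —HB8→ 8^(8 + 1) + 7·8^7 + 7·8^6 + 7·8^5 + 7·8^4 + 7·8^3 + 7·8^2 + 7·8 + 7 —bump→ 9^(9 + 1) + 7·9^7 + 7·9^6 + 7·9^5 + 7·9^4 + 7·9^3 + 7·9^2 + 7·9 + 7 = 3524450281 —(−1)→ 3524450280
3524450280 —HB9→ 9^(9 + 1) + 7·9^7 + 7·9^6 + 7·9^5 + 7·9^4 + 7·9^3 + 7·9^2 + 7·9 + 6 —bump→ 10^(10 + 1) + 7·10^7 + 7·10^6 + 7·10^5 + 7·10^4 + 7·10^3 + 7·10^2 + 7·10 + 6 = 100077777776 —(−1)→ 100077777775

15, 111, 1283, 18752, 326593, 6588344, 150994943, 3524450280, 100077777775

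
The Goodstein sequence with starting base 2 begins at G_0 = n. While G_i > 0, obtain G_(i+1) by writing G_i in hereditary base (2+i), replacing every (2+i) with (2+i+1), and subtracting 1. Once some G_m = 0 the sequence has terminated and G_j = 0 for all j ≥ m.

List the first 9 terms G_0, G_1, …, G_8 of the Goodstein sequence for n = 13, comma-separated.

13, 108, 1279, 16092, 280711, 5765998, 134219479, 3486786855, 100000003325

[0] 13 ≡ 2^(2 + 1) + 2^2 + 1 (base 2). Lift 3: 109. −1: 108.
[1] 108 ≡ 3^(3 + 1) + 3^3 (base 3). Lift 4: 1280. −1: 1279.
[2] 1279 ≡ 4^(4 + 1) + 3·4^3 + 3·4^2 + 3·4 + 3 (base 4). Lift 5: 16093. −1: 16092.
[3] 16092 ≡ 5^(5 + 1) + 3·5^3 + 3·5^2 + 3·5 + 2 (base 5). Lift 6: 280712. −1: 280711.
[4] 280711 ≡ 6^(6 + 1) + 3·6^3 + 3·6^2 + 3·6 + 1 (base 6). Lift 7: 5765999. −1: 5765998.
[5] 5765998 ≡ 7^(7 + 1) + 3·7^3 + 3·7^2 + 3·7 (base 7). Lift 8: 134219480. −1: 134219479.
[6] 134219479 ≡ 8^(8 + 1) + 3·8^3 + 3·8^2 + 2·8 + 7 (base 8). Lift 9: 3486786856. −1: 3486786855.
[7] 3486786855 ≡ 9^(9 + 1) + 3·9^3 + 3·9^2 + 2·9 + 6 (base 9). Lift 10: 100000003326. −1: 100000003325.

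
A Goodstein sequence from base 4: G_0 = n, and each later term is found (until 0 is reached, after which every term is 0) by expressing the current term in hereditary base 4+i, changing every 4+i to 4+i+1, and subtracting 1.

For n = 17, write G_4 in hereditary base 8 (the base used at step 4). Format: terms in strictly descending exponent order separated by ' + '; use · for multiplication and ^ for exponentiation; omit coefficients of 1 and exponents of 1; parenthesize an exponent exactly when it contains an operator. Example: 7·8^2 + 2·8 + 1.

step 0: 17 = 4^2 + 1; sub 5 for 4: 5^2 + 1; = 26; G_1 = 26−1 = 25
step 1: 25 = 5^2; sub 6 for 5: 6^2; = 36; G_2 = 36−1 = 35
step 2: 35 = 5·6 + 5; sub 7 for 6: 5·7 + 5; = 40; G_3 = 40−1 = 39
step 3: 39 = 5·7 + 4; sub 8 for 7: 5·8 + 4; = 44; G_4 = 44−1 = 43
step 4: 43 = 5·8 + 3; sub 9 for 8: 5·9 + 3; = 48; G_5 = 48−1 = 47

5·8 + 3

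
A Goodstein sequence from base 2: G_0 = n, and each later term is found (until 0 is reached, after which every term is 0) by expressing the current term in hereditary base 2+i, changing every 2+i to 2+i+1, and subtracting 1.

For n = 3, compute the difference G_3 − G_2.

base 2: 3 = 2 + 1; at 3: 3 + 1 = 4; next = 3
base 3: 3 = 3; at 4: 4 = 4; next = 3
base 4: 3 = 3; at 5: 3 = 3; next = 2

-1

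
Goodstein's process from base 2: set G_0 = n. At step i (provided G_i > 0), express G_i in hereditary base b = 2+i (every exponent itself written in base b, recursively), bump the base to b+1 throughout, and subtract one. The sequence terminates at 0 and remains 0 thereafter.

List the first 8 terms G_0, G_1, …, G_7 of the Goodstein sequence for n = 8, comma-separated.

G_0=8  [base 2] 2^(2 + 1)  →[2↦3]→  3^(3 + 1) = 81  −1 ⇒ G_1=80
G_1=80  [base 3] 2·3^3 + 2·3^2 + 2·3 + 2  →[3↦4]→  2·4^4 + 2·4^2 + 2·4 + 2 = 554  −1 ⇒ G_2=553
G_2=553  [base 4] 2·4^4 + 2·4^2 + 2·4 + 1  →[4↦5]→  2·5^5 + 2·5^2 + 2·5 + 1 = 6311  −1 ⇒ G_3=6310
G_3=6310  [base 5] 2·5^5 + 2·5^2 + 2·5  →[5↦6]→  2·6^6 + 2·6^2 + 2·6 = 93396  −1 ⇒ G_4=93395
G_4=93395  [base 6] 2·6^6 + 2·6^2 + 6 + 5  →[6↦7]→  2·7^7 + 2·7^2 + 7 + 5 = 1647196  −1 ⇒ G_5=1647195
G_5=1647195  [base 7] 2·7^7 + 2·7^2 + 7 + 4  →[7↦8]→  2·8^8 + 2·8^2 + 8 + 4 = 33554572  −1 ⇒ G_6=33554571
G_6=33554571  [base 8] 2·8^8 + 2·8^2 + 8 + 3  →[8↦9]→  2·9^9 + 2·9^2 + 9 + 3 = 774841152  −1 ⇒ G_7=774841151

8, 80, 553, 6310, 93395, 1647195, 33554571, 774841151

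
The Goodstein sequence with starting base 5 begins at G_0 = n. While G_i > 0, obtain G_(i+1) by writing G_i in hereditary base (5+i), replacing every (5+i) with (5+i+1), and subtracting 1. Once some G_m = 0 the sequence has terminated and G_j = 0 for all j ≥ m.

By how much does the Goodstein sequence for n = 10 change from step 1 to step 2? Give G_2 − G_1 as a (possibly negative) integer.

0

G_0=10  [base 5] 2·5  →[5↦6]→  2·6 = 12  −1 ⇒ G_1=11
G_1=11  [base 6] 6 + 5  →[6↦7]→  7 + 5 = 12  −1 ⇒ G_2=11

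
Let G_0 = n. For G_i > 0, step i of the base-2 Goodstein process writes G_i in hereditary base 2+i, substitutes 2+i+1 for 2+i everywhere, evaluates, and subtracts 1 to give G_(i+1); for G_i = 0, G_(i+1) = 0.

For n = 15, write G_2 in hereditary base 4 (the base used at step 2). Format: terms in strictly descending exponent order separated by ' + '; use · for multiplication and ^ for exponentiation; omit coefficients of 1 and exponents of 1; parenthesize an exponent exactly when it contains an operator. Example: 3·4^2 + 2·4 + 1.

G_0=15  [base 2] 2^(2 + 1) + 2^2 + 2 + 1  →[2↦3]→  3^(3 + 1) + 3^3 + 3 + 1 = 112  −1 ⇒ G_1=111
G_1=111  [base 3] 3^(3 + 1) + 3^3 + 3  →[3↦4]→  4^(4 + 1) + 4^4 + 4 = 1284  −1 ⇒ G_2=1283
G_2=1283  [base 4] 4^(4 + 1) + 4^4 + 3  →[4↦5]→  5^(5 + 1) + 5^5 + 3 = 18753  −1 ⇒ G_3=18752

4^(4 + 1) + 4^4 + 3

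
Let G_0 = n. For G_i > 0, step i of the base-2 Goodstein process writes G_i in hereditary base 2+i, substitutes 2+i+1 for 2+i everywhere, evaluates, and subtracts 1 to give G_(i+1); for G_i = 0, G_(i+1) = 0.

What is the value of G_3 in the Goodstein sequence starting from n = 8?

step 0: 8 = 2^(2 + 1); sub 3 for 2: 3^(3 + 1); = 81; G_1 = 81−1 = 80
step 1: 80 = 2·3^3 + 2·3^2 + 2·3 + 2; sub 4 for 3: 2·4^4 + 2·4^2 + 2·4 + 2; = 554; G_2 = 554−1 = 553
step 2: 553 = 2·4^4 + 2·4^2 + 2·4 + 1; sub 5 for 4: 2·5^5 + 2·5^2 + 2·5 + 1; = 6311; G_3 = 6311−1 = 6310

6310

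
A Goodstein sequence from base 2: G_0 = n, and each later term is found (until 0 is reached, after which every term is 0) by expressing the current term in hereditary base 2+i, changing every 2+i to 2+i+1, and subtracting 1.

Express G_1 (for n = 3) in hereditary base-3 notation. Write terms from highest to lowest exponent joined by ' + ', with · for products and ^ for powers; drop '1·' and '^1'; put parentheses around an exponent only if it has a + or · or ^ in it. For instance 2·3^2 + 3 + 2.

3 —HB2→ 2 + 1 —bump→ 3 + 1 = 4 —(−1)→ 3
3 —HB3→ 3 —bump→ 4 = 4 —(−1)→ 3

3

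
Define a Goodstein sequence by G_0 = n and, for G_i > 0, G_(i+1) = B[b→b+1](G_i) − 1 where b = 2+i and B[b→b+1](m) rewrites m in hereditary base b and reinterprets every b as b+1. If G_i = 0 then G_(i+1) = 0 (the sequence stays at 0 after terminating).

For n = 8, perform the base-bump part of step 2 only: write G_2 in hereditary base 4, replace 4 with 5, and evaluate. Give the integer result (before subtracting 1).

i=0: 8 = 2^(2 + 1) (b=2); 2→3: 3^(3 + 1) = 81; 81−1 = 80
i=1: 80 = 2·3^3 + 2·3^2 + 2·3 + 2 (b=3); 3→4: 2·4^4 + 2·4^2 + 2·4 + 2 = 554; 554−1 = 553
i=2: 553 = 2·4^4 + 2·4^2 + 2·4 + 1 (b=4); 4→5: 2·5^5 + 2·5^2 + 2·5 + 1 = 6311; 6311−1 = 6310

6311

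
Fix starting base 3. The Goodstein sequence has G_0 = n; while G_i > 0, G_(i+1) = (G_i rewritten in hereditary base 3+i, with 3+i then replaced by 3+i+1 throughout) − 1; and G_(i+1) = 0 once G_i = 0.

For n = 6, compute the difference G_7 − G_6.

base 3: 6 = 2·3; at 4: 2·4 = 8; next = 7
base 4: 7 = 4 + 3; at 5: 5 + 3 = 8; next = 7
base 5: 7 = 5 + 2; at 6: 6 + 2 = 8; next = 7
base 6: 7 = 6 + 1; at 7: 7 + 1 = 8; next = 7
base 7: 7 = 7; at 8: 8 = 8; next = 7
base 8: 7 = 7; at 9: 7 = 7; next = 6
base 9: 6 = 6; at 10: 6 = 6; next = 5

-1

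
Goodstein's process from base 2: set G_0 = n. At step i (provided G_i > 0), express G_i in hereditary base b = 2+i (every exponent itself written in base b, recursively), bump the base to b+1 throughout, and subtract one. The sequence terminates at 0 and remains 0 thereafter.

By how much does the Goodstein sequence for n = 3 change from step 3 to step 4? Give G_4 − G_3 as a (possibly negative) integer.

-1

(0) 3|_2 = 2 + 1 ↦ 3 + 1|_3 = 4 ⇒ 3
(1) 3|_3 = 3 ↦ 4|_4 = 4 ⇒ 3
(2) 3|_4 = 3 ↦ 3|_5 = 3 ⇒ 2
(3) 2|_5 = 2 ↦ 2|_6 = 2 ⇒ 1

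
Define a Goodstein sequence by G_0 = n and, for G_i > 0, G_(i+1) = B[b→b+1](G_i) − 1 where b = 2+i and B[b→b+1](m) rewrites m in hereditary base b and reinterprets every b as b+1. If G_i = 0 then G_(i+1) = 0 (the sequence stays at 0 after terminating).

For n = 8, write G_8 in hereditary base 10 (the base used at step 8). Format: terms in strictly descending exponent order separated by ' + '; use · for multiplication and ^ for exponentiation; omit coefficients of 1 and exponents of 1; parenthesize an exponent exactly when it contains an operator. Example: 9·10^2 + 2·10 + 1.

G_0 = 8. HB_2(8) = 2^(2 + 1). Bump = 81. G_1 = 80.
G_1 = 80. HB_3(80) = 2·3^3 + 2·3^2 + 2·3 + 2. Bump = 554. G_2 = 553.
G_2 = 553. HB_4(553) = 2·4^4 + 2·4^2 + 2·4 + 1. Bump = 6311. G_3 = 6310.
G_3 = 6310. HB_5(6310) = 2·5^5 + 2·5^2 + 2·5. Bump = 93396. G_4 = 93395.
G_4 = 93395. HB_6(93395) = 2·6^6 + 2·6^2 + 6 + 5. Bump = 1647196. G_5 = 1647195.
G_5 = 1647195. HB_7(1647195) = 2·7^7 + 2·7^2 + 7 + 4. Bump = 33554572. G_6 = 33554571.
G_6 = 33554571. HB_8(33554571) = 2·8^8 + 2·8^2 + 8 + 3. Bump = 774841152. G_7 = 774841151.
G_7 = 774841151. HB_9(774841151) = 2·9^9 + 2·9^2 + 9 + 2. Bump = 20000000212. G_8 = 20000000211.

2·10^10 + 2·10^2 + 10 + 1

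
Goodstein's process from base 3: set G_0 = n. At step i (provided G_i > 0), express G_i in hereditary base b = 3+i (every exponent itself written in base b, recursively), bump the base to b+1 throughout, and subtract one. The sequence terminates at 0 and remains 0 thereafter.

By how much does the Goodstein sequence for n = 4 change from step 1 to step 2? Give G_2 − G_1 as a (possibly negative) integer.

G_0=4  [base 3] 3 + 1  →[3↦4]→  4 + 1 = 5  −1 ⇒ G_1=4
G_1=4  [base 4] 4  →[4↦5]→  5 = 5  −1 ⇒ G_2=4

0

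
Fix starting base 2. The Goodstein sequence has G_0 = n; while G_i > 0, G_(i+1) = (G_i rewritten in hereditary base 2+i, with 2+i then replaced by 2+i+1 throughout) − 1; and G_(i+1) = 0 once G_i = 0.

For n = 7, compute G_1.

7 —HB2→ 2^2 + 2 + 1 —bump→ 3^3 + 3 + 1 = 31 —(−1)→ 30
30 —HB3→ 3^3 + 3 —bump→ 4^4 + 4 = 260 —(−1)→ 259

30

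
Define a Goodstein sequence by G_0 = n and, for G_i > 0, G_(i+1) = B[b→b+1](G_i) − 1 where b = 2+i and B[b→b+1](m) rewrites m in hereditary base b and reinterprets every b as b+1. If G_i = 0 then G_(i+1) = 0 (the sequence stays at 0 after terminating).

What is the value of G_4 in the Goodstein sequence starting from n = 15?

326593

step 0: 15 = 2^(2 + 1) + 2^2 + 2 + 1; sub 3 for 2: 3^(3 + 1) + 3^3 + 3 + 1; = 112; G_1 = 112−1 = 111
step 1: 111 = 3^(3 + 1) + 3^3 + 3; sub 4 for 3: 4^(4 + 1) + 4^4 + 4; = 1284; G_2 = 1284−1 = 1283
step 2: 1283 = 4^(4 + 1) + 4^4 + 3; sub 5 for 4: 5^(5 + 1) + 5^5 + 3; = 18753; G_3 = 18753−1 = 18752
step 3: 18752 = 5^(5 + 1) + 5^5 + 2; sub 6 for 5: 6^(6 + 1) + 6^6 + 2; = 326594; G_4 = 326594−1 = 326593
step 4: 326593 = 6^(6 + 1) + 6^6 + 1; sub 7 for 6: 7^(7 + 1) + 7^7 + 1; = 6588345; G_5 = 6588345−1 = 6588344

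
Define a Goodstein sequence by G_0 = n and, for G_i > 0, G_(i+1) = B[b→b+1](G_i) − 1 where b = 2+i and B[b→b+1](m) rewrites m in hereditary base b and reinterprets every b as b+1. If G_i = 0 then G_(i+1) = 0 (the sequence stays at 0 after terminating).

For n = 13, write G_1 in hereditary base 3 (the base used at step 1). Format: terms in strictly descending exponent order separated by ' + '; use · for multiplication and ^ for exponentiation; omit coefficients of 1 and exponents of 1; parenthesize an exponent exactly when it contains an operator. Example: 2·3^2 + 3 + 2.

3^(3 + 1) + 3^3

step 0: 13 = 2^(2 + 1) + 2^2 + 1; sub 3 for 2: 3^(3 + 1) + 3^3 + 1; = 109; G_1 = 109−1 = 108
step 1: 108 = 3^(3 + 1) + 3^3; sub 4 for 3: 4^(4 + 1) + 4^4; = 1280; G_2 = 1280−1 = 1279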